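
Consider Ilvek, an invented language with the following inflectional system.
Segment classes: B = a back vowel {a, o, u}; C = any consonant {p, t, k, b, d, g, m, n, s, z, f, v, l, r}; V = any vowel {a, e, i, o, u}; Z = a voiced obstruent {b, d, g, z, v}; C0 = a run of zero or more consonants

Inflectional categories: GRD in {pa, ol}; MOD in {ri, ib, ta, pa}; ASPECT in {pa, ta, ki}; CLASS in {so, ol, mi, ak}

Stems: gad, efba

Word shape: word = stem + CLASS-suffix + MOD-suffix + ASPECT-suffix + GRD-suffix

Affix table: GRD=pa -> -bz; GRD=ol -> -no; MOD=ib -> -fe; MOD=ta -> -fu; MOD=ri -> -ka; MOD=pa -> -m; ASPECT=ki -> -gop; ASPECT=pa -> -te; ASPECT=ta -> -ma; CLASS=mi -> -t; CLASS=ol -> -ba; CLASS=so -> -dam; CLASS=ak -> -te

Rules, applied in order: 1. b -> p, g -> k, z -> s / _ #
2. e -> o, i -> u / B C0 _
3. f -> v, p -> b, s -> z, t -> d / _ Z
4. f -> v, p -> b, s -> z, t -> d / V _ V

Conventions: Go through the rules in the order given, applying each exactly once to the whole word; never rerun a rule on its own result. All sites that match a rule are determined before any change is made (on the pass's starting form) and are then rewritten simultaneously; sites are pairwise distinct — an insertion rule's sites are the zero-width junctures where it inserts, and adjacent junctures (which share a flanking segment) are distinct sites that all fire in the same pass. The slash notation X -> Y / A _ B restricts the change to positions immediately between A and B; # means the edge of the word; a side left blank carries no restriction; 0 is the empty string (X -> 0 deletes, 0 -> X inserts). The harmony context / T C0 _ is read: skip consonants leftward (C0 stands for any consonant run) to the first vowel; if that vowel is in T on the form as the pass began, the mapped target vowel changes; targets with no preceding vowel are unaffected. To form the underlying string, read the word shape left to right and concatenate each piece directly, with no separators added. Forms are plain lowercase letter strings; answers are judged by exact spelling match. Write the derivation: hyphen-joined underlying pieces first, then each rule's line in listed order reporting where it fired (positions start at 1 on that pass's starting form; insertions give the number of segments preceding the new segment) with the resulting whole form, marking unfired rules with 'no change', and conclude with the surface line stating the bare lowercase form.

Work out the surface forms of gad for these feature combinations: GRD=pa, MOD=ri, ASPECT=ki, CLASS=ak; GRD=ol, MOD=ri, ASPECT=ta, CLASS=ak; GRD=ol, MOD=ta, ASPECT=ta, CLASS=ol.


cell GRD=pa, MOD=ri, ASPECT=ki, CLASS=ak:
underlying: gad-te-ka-gop-bz
1. b -> p, g -> k, z -> s / _ #: fires at position(s) 12: gadtekagopbs
2. e -> o, i -> u / B C0 _: fires at position(s) 5: gadtokagopbs
3. f -> v, p -> b, s -> z, t -> d / _ Z: fires at position(s) 10: gadtokagobbs
4. f -> v, p -> b, s -> z, t -> d / V _ V: no change
surface: gadtokagobbs

cell GRD=ol, MOD=ri, ASPECT=ta, CLASS=ak:
underlying: gad-te-ka-ma-no
1. b -> p, g -> k, z -> s / _ #: no change
2. e -> o, i -> u / B C0 _: fires at position(s) 5: gadtokamano
3. f -> v, p -> b, s -> z, t -> d / _ Z: no change
4. f -> v, p -> b, s -> z, t -> d / V _ V: no change
surface: gadtokamano

cell GRD=ol, MOD=ta, ASPECT=ta, CLASS=ol:
underlying: gad-ba-fu-ma-no
1. b -> p, g -> k, z -> s / _ #: no change
2. e -> o, i -> u / B C0 _: no change
3. f -> v, p -> b, s -> z, t -> d / _ Z: no change
4. f -> v, p -> b, s -> z, t -> d / V _ V: fires at position(s) 6: gadbavumano
surface: gadbavumano


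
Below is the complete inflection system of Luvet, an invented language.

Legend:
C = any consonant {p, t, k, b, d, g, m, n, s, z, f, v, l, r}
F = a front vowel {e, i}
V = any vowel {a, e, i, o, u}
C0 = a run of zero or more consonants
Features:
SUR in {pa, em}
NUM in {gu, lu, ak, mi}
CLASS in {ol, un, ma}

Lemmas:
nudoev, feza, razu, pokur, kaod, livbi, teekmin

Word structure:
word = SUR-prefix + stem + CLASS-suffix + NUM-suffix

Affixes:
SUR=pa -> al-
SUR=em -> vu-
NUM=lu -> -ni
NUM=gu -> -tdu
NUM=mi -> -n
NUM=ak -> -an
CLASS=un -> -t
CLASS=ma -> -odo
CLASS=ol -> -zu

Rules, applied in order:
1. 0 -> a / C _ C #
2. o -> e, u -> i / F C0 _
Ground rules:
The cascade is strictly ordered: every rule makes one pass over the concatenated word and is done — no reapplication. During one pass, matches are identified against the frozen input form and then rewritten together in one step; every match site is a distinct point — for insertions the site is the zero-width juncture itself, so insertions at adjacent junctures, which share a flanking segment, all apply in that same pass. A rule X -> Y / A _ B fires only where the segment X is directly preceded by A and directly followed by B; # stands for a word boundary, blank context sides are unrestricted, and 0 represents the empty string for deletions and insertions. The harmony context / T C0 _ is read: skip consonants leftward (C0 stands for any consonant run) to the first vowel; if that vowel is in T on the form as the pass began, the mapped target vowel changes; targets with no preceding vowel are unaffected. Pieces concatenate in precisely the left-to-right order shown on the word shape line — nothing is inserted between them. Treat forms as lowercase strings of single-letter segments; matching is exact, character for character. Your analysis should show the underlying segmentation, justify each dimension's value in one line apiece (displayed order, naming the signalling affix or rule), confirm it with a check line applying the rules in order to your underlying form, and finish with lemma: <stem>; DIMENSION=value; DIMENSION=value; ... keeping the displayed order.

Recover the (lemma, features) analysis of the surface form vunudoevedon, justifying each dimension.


underlying: vu-nudoev-odo-n
SUR=em - signalled by the affix vu-
NUM=mi - signalled by the affix -n
CLASS=ma - signalled by the affix -odo
check: vunudoevodon -> vunudoevodon -> vunudoevedon
lemma: nudoev; SUR=em; NUM=mi; CLASS=ma


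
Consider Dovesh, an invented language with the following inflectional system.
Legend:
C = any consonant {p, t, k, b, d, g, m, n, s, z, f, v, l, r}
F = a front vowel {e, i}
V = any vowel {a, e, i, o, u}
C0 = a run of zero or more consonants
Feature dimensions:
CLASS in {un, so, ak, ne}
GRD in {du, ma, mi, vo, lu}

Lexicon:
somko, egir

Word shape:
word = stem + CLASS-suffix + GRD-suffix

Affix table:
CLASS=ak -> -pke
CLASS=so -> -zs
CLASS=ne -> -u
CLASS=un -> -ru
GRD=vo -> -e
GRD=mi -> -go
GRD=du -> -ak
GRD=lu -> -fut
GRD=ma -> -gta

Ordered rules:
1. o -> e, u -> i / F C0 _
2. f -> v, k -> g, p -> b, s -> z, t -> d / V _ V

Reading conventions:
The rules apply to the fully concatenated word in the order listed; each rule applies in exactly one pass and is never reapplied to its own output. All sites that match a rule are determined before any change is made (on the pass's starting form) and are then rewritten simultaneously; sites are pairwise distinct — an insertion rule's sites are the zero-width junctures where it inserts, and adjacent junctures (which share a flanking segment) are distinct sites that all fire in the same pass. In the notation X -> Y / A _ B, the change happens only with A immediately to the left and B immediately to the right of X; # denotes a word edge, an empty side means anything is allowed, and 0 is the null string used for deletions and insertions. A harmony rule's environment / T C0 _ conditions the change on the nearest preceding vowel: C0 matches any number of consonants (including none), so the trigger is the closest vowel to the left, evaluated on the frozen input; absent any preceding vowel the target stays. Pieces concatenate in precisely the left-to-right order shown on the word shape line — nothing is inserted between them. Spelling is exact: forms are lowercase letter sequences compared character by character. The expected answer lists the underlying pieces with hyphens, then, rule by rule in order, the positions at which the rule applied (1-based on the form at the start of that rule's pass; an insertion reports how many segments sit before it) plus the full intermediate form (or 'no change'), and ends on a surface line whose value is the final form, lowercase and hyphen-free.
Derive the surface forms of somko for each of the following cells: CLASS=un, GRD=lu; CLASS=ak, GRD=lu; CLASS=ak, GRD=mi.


cell CLASS=un, GRD=lu:
underlying: somko-ru-fut
1. o -> e, u -> i / F C0 _: no change
2. f -> v, k -> g, p -> b, s -> z, t -> d / V _ V: fires at position(s) 8: somkoruvut
surface: somkoruvut

cell CLASS=ak, GRD=lu:
underlying: somko-pke-fut
1. o -> e, u -> i / F C0 _: fires at position(s) 10: somkopkefit
2. f -> v, k -> g, p -> b, s -> z, t -> d / V _ V: fires at position(s) 9: somkopkevit
surface: somkopkevit

cell CLASS=ak, GRD=mi:
underlying: somko-pke-go
1. o -> e, u -> i / F C0 _: fires at position(s) 10: somkopkege
2. f -> v, k -> g, p -> b, s -> z, t -> d / V _ V: no change
surface: somkopkege


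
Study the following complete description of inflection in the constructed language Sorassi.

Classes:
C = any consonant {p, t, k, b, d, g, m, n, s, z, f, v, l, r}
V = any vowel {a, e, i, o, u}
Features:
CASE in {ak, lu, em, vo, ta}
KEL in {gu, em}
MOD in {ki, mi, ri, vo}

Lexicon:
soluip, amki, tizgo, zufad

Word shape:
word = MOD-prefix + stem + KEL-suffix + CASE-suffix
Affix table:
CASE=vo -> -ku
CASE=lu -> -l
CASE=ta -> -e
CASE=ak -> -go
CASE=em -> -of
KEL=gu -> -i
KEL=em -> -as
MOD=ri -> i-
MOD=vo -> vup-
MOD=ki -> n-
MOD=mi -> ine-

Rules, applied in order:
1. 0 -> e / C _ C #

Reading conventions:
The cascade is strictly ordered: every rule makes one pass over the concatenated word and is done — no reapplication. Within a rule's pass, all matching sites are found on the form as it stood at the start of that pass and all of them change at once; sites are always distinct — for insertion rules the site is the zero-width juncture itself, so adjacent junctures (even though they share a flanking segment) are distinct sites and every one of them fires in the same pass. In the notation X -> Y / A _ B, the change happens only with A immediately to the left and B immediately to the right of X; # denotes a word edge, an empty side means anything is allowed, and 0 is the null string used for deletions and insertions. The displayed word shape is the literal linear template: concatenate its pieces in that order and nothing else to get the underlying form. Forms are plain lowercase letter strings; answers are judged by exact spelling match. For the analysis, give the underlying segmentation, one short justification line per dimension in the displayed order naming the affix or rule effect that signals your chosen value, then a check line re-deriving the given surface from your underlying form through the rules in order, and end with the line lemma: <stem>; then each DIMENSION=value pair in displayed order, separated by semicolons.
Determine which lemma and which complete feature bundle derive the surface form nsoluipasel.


underlying: n-soluip-as-l
CASE=lu - signalled by the affix -l
KEL=em - signalled by the affix -as
MOD=ki - signalled by the affix n-
check: nsoluipasl -> nsoluipasel
lemma: soluip; CASE=lu; KEL=em; MOD=ki


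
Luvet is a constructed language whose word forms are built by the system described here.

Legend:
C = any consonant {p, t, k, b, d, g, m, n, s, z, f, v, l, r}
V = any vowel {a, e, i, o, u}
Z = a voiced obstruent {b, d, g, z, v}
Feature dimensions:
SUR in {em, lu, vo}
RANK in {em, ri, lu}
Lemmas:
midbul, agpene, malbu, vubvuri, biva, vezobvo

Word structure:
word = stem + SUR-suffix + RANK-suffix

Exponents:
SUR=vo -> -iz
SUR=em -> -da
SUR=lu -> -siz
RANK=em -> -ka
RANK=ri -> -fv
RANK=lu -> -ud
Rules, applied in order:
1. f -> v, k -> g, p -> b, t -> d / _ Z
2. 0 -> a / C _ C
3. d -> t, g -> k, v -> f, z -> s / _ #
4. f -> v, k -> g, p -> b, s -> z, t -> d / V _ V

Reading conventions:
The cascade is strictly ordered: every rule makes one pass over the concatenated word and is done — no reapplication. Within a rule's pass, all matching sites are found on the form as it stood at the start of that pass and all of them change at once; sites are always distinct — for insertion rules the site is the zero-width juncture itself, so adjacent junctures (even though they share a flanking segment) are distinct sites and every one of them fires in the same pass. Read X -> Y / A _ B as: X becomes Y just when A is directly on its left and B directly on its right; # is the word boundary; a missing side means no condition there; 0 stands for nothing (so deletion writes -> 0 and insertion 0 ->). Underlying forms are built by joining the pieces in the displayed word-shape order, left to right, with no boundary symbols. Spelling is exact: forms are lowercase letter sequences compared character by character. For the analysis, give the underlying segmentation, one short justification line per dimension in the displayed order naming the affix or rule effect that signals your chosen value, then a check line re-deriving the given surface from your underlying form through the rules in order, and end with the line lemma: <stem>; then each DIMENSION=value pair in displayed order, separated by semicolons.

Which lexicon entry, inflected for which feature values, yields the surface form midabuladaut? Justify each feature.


underlying: midbul-da-ud
SUR=em - signalled by the affix -da
RANK=lu - signalled by the affix -ud
check: midbuldaud -> midbuldaud -> midabuladaud -> midabuladaut -> midabuladaut
lemma: midbul; SUR=em; RANK=lu


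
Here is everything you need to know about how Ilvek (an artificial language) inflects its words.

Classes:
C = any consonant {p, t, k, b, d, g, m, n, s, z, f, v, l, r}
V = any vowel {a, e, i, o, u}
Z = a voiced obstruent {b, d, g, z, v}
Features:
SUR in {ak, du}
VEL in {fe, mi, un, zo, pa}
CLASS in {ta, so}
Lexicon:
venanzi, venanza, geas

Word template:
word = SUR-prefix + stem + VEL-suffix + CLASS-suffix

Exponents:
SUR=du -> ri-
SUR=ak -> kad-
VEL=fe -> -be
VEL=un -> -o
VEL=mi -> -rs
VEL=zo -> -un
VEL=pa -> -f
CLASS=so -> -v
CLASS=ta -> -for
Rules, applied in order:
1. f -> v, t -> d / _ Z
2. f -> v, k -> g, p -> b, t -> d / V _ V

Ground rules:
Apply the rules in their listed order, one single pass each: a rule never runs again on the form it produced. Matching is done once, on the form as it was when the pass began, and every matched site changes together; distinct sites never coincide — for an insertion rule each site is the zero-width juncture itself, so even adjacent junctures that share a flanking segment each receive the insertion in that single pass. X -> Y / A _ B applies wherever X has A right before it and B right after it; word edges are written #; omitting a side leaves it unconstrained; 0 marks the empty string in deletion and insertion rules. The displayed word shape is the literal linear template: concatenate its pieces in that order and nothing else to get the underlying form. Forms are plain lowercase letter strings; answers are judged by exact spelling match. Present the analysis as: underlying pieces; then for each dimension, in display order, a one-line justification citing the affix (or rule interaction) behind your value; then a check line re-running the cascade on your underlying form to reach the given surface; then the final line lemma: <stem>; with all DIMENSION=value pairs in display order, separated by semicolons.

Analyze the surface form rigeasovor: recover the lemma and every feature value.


underlying: ri-geas-o-for
SUR=du - signalled by the affix ri-
VEL=un - signalled by the affix -o
CLASS=ta - signalled by the affix -for
check: rigeasofor -> rigeasofor -> rigeasovor
lemma: geas; SUR=du; VEL=un; CLASS=ta


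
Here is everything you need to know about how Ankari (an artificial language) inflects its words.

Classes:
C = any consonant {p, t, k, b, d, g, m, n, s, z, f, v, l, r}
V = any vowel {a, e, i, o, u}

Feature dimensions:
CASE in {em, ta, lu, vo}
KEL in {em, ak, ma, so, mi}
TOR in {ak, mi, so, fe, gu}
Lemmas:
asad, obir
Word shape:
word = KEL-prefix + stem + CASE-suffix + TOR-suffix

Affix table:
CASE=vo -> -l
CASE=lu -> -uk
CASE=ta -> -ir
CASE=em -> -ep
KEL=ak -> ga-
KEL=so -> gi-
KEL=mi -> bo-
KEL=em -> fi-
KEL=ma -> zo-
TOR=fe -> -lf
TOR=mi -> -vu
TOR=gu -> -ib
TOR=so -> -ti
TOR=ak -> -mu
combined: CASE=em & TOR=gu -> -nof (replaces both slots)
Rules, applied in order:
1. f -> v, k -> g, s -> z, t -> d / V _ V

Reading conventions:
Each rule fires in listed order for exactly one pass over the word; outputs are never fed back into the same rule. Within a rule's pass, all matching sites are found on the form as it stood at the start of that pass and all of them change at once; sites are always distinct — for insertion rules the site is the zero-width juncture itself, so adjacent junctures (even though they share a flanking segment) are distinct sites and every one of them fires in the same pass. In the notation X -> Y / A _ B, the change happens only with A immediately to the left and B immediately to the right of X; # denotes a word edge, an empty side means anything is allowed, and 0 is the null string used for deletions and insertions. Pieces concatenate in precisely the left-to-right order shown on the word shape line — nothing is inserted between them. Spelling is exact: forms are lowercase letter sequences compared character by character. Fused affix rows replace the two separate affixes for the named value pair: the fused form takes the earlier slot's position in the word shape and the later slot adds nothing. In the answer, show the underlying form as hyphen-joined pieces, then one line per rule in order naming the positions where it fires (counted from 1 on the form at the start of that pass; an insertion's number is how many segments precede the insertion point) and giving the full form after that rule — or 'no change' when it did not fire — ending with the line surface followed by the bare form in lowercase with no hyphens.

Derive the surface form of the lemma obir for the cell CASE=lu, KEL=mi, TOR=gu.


underlying: bo-obir-uk-ib
1. f -> v, k -> g, s -> z, t -> d / V _ V: fires at position(s) 8: boobirugib
surface: boobirugib


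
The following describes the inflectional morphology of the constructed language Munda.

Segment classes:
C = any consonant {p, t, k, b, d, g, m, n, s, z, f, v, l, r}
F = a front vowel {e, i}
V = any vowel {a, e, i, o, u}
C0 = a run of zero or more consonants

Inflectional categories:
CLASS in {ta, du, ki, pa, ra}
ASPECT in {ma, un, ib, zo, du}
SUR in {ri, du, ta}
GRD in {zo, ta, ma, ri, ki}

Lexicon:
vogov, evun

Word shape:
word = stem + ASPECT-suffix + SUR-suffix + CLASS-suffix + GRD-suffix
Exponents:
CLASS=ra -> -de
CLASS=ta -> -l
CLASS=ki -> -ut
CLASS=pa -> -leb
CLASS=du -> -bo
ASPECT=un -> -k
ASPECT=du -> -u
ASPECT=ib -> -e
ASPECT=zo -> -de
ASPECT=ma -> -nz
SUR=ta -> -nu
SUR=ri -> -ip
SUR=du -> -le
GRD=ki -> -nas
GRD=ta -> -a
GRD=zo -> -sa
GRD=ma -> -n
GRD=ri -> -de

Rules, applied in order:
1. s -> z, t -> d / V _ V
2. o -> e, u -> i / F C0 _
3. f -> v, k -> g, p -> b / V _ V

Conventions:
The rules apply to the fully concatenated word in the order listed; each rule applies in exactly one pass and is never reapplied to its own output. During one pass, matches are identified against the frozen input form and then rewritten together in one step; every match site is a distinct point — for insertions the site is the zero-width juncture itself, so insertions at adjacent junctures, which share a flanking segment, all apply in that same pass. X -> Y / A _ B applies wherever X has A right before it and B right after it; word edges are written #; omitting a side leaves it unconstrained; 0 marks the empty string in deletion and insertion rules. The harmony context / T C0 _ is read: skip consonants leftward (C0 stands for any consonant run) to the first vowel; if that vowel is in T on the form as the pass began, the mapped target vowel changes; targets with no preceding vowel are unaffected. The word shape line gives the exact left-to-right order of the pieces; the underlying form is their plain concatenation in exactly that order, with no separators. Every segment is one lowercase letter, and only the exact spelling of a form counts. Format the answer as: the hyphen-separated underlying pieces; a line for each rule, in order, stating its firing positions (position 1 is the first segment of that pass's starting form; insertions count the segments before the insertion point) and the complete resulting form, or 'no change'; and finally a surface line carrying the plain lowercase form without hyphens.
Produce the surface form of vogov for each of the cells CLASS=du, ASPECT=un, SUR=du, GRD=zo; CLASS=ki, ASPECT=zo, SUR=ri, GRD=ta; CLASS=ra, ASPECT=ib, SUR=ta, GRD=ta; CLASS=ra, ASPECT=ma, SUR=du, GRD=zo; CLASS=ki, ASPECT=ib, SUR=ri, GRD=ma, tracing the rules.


cell CLASS=du, ASPECT=un, SUR=du, GRD=zo:
underlying: vogov-k-le-bo-sa
1. s -> z, t -> d / V _ V: fires at position(s) 11: vogovkleboza
2. o -> e, u -> i / F C0 _: fires at position(s) 10: vogovklebeza
3. f -> v, k -> g, p -> b / V _ V: no change
surface: vogovklebeza

cell CLASS=ki, ASPECT=zo, SUR=ri, GRD=ta:
underlying: vogov-de-ip-ut-a
1. s -> z, t -> d / V _ V: fires at position(s) 11: vogovdeipuda
2. o -> e, u -> i / F C0 _: fires at position(s) 10: vogovdeipida
3. f -> v, k -> g, p -> b / V _ V: fires at position(s) 9: vogovdeibida
surface: vogovdeibida

cell CLASS=ra, ASPECT=ib, SUR=ta, GRD=ta:
underlying: vogov-e-nu-de-a
1. s -> z, t -> d / V _ V: no change
2. o -> e, u -> i / F C0 _: fires at position(s) 8: vogovenidea
3. f -> v, k -> g, p -> b / V _ V: no change
surface: vogovenidea

cell CLASS=ra, ASPECT=ma, SUR=du, GRD=zo:
underlying: vogov-nz-le-de-sa
1. s -> z, t -> d / V _ V: fires at position(s) 12: vogovnzledeza
2. o -> e, u -> i / F C0 _: no change
3. f -> v, k -> g, p -> b / V _ V: no change
surface: vogovnzledeza

cell CLASS=ki, ASPECT=ib, SUR=ri, GRD=ma:
underlying: vogov-e-ip-ut-n
1. s -> z, t -> d / V _ V: no change
2. o -> e, u -> i / F C0 _: fires at position(s) 9: vogoveipitn
3. f -> v, k -> g, p -> b / V _ V: fires at position(s) 8: vogoveibitn
surface: vogoveibitn


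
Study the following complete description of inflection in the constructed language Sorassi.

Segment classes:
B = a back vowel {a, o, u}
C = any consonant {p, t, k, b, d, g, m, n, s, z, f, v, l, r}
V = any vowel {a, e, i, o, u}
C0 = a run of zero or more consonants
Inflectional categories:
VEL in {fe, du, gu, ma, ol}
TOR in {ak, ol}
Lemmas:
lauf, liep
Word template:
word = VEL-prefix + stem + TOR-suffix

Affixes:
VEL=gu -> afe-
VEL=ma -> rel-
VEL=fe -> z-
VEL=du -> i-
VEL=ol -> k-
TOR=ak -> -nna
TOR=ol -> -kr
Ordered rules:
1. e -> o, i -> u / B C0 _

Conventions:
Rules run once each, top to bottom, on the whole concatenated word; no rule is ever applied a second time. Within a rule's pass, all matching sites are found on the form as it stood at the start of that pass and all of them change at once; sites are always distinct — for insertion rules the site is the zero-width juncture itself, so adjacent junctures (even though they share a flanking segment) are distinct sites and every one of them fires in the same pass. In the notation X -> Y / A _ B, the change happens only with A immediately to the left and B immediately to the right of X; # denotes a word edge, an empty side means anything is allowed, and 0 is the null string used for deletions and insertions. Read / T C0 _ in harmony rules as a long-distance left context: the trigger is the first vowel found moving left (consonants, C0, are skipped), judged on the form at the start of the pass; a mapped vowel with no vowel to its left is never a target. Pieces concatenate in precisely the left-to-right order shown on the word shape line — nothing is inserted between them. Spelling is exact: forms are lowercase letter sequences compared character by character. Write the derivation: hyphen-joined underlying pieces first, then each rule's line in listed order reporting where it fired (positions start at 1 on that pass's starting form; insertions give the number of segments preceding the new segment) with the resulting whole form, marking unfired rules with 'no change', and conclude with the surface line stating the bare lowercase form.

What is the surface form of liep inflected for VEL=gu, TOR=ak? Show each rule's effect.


underlying: afe-liep-nna
1. e -> o, i -> u / B C0 _: fires at position(s) 3: afoliepnna
surface: afoliepnna


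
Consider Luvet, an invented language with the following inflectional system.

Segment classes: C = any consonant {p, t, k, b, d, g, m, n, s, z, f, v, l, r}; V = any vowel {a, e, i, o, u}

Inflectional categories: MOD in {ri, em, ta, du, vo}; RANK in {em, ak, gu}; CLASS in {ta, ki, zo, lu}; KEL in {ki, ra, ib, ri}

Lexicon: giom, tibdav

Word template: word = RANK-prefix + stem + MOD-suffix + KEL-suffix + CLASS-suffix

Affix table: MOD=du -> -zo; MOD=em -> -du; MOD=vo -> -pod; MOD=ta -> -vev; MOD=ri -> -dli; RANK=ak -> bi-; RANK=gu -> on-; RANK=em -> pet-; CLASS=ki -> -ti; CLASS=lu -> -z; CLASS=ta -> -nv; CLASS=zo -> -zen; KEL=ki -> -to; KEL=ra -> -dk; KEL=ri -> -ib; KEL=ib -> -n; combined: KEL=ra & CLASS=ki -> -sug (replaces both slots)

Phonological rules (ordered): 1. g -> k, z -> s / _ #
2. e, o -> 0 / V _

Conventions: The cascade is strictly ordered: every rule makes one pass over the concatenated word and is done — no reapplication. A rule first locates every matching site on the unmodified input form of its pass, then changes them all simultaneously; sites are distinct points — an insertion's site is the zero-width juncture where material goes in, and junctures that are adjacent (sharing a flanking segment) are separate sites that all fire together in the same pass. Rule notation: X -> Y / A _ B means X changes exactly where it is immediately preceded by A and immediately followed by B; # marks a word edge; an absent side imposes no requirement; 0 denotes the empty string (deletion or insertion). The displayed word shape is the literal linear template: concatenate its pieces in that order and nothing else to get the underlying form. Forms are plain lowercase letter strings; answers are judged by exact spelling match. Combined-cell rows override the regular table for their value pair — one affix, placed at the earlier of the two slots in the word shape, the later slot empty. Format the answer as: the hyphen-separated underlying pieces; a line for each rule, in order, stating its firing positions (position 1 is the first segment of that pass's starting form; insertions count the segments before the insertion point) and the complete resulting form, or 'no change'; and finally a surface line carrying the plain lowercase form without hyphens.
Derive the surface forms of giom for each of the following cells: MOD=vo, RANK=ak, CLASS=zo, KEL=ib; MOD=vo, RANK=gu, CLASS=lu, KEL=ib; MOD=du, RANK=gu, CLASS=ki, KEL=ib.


cell MOD=vo, RANK=ak, CLASS=zo, KEL=ib:
underlying: bi-giom-pod-n-zen
1. g -> k, z -> s / _ #: no change
2. e, o -> 0 / V _: fires at position(s) 5: bigimpodnzen
surface: bigimpodnzen

cell MOD=vo, RANK=gu, CLASS=lu, KEL=ib:
underlying: on-giom-pod-n-z
1. g -> k, z -> s / _ #: fires at position(s) 11: ongiompodns
2. e, o -> 0 / V _: fires at position(s) 5: ongimpodns
surface: ongimpodns

cell MOD=du, RANK=gu, CLASS=ki, KEL=ib:
underlying: on-giom-zo-n-ti
1. g -> k, z -> s / _ #: no change
2. e, o -> 0 / V _: fires at position(s) 5: ongimzonti
surface: ongimzonti


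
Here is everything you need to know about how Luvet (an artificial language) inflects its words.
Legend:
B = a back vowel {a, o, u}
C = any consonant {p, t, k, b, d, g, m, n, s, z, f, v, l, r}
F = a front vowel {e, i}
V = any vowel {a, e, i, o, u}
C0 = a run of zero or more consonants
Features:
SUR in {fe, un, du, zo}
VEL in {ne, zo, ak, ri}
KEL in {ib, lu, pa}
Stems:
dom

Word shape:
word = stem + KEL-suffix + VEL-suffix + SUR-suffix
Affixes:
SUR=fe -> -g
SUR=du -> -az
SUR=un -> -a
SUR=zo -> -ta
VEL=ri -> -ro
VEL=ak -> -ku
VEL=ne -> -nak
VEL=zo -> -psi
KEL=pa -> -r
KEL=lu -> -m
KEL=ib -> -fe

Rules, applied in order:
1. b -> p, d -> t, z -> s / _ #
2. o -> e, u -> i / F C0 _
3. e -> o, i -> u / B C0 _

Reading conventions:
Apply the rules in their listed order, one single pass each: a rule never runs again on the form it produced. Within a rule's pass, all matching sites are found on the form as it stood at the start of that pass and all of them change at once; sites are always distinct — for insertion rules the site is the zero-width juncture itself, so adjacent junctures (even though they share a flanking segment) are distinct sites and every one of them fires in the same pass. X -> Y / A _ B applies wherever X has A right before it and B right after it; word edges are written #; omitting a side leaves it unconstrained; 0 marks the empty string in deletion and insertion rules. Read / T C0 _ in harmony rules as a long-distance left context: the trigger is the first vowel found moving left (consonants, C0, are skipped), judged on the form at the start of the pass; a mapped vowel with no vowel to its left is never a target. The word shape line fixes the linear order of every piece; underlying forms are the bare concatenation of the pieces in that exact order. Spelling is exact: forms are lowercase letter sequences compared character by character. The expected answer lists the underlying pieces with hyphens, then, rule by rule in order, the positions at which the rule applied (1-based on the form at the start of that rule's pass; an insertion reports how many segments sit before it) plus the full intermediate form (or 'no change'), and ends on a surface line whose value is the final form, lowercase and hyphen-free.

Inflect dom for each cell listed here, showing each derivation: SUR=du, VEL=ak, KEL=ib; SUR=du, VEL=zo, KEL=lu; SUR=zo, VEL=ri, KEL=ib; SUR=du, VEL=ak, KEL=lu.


cell SUR=du, VEL=ak, KEL=ib:
underlying: dom-fe-ku-az
1. b -> p, d -> t, z -> s / _ #: fires at position(s) 9: domfekuas
2. o -> e, u -> i / F C0 _: fires at position(s) 7: domfekias
3. e -> o, i -> u / B C0 _: fires at position(s) 5: domfokias
surface: domfokias

cell SUR=du, VEL=zo, KEL=lu:
underlying: dom-m-psi-az
1. b -> p, d -> t, z -> s / _ #: fires at position(s) 9: dommpsias
2. o -> e, u -> i / F C0 _: no change
3. e -> o, i -> u / B C0 _: fires at position(s) 7: dommpsuas
surface: dommpsuas

cell SUR=zo, VEL=ri, KEL=ib:
underlying: dom-fe-ro-ta
1. b -> p, d -> t, z -> s / _ #: no change
2. o -> e, u -> i / F C0 _: fires at position(s) 7: domfereta
3. e -> o, i -> u / B C0 _: fires at position(s) 5: domforeta
surface: domforeta

cell SUR=du, VEL=ak, KEL=lu:
underlying: dom-m-ku-az
1. b -> p, d -> t, z -> s / _ #: fires at position(s) 8: dommkuas
2. o -> e, u -> i / F C0 _: no change
3. e -> o, i -> u / B C0 _: no change
surface: dommkuas


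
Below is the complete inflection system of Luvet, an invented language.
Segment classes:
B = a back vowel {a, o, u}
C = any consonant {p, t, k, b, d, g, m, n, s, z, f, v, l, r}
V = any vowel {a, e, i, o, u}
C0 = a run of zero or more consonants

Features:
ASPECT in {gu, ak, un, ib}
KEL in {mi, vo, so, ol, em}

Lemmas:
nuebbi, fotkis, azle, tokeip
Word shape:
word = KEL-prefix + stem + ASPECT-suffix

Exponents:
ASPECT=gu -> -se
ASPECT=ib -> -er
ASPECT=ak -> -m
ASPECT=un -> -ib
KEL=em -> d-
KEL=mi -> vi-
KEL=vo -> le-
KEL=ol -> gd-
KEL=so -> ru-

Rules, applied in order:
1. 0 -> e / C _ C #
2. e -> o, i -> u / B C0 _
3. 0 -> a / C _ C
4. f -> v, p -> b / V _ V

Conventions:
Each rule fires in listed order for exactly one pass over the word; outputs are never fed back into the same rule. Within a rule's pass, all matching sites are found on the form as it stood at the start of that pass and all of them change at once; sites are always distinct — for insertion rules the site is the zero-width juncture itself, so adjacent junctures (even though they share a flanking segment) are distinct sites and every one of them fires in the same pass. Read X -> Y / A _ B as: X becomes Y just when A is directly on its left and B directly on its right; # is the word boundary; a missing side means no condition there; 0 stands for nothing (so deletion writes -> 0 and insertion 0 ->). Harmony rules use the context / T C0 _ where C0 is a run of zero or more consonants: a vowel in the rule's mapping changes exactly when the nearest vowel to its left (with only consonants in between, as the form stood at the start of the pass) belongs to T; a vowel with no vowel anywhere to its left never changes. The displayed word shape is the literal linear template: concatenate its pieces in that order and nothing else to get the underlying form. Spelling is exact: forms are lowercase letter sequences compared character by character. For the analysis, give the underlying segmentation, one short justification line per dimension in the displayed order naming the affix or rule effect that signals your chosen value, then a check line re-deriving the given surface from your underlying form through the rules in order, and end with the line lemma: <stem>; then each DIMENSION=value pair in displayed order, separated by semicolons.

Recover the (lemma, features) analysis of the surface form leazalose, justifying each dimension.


underlying: le-azle-se
ASPECT=gu - signalled by the affix -se
KEL=vo - signalled by the affix le-
check: leazlese -> leazlese -> leazlose -> leazalose -> leazalose
lemma: azle; ASPECT=gu; KEL=vo


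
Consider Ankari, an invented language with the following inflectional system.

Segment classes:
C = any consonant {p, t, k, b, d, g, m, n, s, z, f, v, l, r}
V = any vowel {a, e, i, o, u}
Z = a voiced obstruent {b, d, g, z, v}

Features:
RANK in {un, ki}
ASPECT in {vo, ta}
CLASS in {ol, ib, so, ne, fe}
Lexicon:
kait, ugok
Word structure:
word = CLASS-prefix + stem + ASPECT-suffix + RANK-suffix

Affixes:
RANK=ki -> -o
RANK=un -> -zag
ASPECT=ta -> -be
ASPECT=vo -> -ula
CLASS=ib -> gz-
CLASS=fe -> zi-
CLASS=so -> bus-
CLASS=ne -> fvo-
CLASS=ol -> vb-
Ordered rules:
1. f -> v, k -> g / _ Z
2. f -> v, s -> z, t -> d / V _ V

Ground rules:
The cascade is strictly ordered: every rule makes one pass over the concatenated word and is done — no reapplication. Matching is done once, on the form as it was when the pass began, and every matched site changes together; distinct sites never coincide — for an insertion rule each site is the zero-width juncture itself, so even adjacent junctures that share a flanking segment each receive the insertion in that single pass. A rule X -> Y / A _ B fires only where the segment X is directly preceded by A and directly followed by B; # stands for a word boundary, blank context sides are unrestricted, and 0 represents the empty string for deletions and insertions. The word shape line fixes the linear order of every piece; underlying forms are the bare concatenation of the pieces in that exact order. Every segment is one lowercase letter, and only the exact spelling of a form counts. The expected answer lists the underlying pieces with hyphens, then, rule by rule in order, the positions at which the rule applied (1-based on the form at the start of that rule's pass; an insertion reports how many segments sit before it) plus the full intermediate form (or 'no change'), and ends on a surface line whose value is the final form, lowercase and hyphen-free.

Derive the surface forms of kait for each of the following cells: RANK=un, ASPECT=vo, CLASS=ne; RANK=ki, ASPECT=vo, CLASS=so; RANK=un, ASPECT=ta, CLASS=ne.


cell RANK=un, ASPECT=vo, CLASS=ne:
underlying: fvo-kait-ula-zag
1. f -> v, k -> g / _ Z: fires at position(s) 1: vvokaitulazag
2. f -> v, s -> z, t -> d / V _ V: fires at position(s) 7: vvokaidulazag
surface: vvokaidulazag

cell RANK=ki, ASPECT=vo, CLASS=so:
underlying: bus-kait-ula-o
1. f -> v, k -> g / _ Z: no change
2. f -> v, s -> z, t -> d / V _ V: fires at position(s) 7: buskaidulao
surface: buskaidulao

cell RANK=un, ASPECT=ta, CLASS=ne:
underlying: fvo-kait-be-zag
1. f -> v, k -> g / _ Z: fires at position(s) 1: vvokaitbezag
2. f -> v, s -> z, t -> d / V _ V: no change
surface: vvokaitbezag


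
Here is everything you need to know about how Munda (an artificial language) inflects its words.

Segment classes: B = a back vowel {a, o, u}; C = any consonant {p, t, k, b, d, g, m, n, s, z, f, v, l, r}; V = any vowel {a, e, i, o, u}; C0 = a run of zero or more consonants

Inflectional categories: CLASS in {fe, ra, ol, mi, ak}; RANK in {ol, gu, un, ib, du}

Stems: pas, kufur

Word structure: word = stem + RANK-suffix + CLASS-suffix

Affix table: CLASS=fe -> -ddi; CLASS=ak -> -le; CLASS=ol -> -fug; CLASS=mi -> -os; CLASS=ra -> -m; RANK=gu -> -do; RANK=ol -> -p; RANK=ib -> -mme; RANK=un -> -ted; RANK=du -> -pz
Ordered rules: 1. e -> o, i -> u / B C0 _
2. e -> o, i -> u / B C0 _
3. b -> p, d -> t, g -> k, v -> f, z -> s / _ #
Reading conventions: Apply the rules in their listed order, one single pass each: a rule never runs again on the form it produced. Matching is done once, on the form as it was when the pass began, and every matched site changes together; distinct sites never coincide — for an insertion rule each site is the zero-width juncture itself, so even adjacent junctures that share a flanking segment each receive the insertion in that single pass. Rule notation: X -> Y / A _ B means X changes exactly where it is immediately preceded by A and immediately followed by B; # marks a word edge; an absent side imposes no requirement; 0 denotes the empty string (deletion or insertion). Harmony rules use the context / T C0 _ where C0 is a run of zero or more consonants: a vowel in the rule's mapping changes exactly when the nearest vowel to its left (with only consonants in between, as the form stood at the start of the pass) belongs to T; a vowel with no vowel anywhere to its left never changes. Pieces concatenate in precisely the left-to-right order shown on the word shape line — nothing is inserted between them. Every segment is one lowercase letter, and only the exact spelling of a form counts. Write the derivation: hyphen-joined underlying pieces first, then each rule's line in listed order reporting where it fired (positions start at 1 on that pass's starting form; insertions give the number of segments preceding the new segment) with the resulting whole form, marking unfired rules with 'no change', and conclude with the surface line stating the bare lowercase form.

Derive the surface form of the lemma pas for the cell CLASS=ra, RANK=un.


underlying: pas-ted-m
1. e -> o, i -> u / B C0 _: fires at position(s) 5: pastodm
2. e -> o, i -> u / B C0 _: no change
3. b -> p, d -> t, g -> k, v -> f, z -> s / _ #: no change
surface: pastodm


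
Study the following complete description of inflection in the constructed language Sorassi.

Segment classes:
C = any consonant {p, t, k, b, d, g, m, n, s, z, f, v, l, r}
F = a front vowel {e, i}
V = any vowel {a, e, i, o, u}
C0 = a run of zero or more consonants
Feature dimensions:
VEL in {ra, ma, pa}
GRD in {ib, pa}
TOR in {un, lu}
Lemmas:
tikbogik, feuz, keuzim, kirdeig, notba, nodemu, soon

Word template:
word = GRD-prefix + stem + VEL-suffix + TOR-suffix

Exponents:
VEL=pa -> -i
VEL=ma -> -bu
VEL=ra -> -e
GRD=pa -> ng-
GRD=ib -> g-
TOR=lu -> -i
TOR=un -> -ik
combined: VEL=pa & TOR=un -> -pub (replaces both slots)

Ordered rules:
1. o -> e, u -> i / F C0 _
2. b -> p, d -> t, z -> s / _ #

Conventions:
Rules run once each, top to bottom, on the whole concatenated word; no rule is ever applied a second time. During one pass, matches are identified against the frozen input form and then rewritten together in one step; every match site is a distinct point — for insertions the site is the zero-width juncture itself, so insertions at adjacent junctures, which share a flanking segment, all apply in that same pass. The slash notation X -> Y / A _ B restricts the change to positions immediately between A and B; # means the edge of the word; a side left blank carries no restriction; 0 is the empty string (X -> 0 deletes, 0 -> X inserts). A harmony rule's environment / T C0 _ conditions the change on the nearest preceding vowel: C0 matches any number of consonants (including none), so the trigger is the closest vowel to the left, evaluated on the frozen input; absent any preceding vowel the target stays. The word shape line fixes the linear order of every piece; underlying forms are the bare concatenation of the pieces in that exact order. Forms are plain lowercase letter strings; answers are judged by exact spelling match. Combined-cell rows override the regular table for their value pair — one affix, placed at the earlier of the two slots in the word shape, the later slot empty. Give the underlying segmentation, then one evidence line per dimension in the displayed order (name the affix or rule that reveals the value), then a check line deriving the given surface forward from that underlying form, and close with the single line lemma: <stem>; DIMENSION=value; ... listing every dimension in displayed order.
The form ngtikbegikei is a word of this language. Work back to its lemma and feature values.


underlying: ng-tikbogik-e-i
VEL=ra - signalled by the affix -e
GRD=pa - signalled by the affix ng-
TOR=lu - signalled by the affix -i
check: ngtikbogikei -> ngtikbegikei -> ngtikbegikei
lemma: tikbogik; VEL=ra; GRD=pa; TOR=lu
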